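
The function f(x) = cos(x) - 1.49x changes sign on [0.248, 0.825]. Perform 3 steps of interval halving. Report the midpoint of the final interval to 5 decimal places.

0.57256

f(0.248000) = 0.599885, f(0.825000) = -0.550693 (opposite signs)
step 1: m = 0.536500, f(m) = 0.060118 > 0 → root in [0.536500, 0.825000]
step 2: m = 0.680750, f(m) = -0.237217 < 0 → root in [0.536500, 0.680750]
step 3: m = 0.608625, f(m) = -0.086416 < 0 → root in [0.536500, 0.608625]
Midpoint of [0.536500, 0.608625] = 0.572562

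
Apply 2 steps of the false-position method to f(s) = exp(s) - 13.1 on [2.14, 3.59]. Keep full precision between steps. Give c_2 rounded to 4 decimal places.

2.4894

f(2.140000) = -4.600562, f(3.590000) = 23.134076
step 1: c = 2.380523, f(c) = -2.289446 < 0 → new bracket [2.380523, 3.590000]
step 2: c = 2.489439, f(c) = -1.045488 < 0 → new bracket [2.489439, 3.590000]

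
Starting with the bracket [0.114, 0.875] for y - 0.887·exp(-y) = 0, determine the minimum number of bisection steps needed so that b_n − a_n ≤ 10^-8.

Initial width b − a = 0.875 − 0.114 = 0.761000.
After n steps the width is (b−a)/2^n; need (b−a)/2^n ≤ 10^-8.
So n ≥ log₂(0.761000/10^-8) = log₂(76100000.0000) ≈ 26.1814.
Hence n = 27.

27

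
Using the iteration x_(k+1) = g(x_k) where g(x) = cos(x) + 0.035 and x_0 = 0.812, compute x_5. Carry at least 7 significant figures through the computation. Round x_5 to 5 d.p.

0.75169

x_1 = g(0.812000) = 0.723048
x_2 = g(0.723048) = 0.784792
x_3 = g(0.784792) = 0.742535
x_4 = g(0.742535) = 0.771757
x_5 = g(0.771757) = 0.751687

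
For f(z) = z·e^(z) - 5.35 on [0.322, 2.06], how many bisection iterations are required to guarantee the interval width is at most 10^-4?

Initial width b − a = 2.06 − 0.322 = 1.738000.
After n steps the width is (b−a)/2^n; need (b−a)/2^n ≤ 10^-4.
So n ≥ log₂(1.738000/10^-4) = log₂(17380.0000) ≈ 14.0851.
Hence n = 15.

15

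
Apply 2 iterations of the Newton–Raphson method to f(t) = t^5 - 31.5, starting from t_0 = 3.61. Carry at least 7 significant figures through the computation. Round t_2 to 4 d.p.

f'(t) = 5t^4
t_0 = 3.610000: f = 581.606626, f' = 849.178152 → t_1 = 3.610000 - (581.606626)/(849.178152) = 2.925095
t_1 = 2.925095: f = 182.640912, f' = 366.040991 → t_2 = 2.925095 - (182.640912)/(366.040991) = 2.426132

2.4261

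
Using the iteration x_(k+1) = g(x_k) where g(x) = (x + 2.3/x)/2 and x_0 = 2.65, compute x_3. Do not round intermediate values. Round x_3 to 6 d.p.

1.516666

x_1 = g(2.650000) = 1.758962
x_2 = g(1.758962) = 1.533276
x_3 = g(1.533276) = 1.516666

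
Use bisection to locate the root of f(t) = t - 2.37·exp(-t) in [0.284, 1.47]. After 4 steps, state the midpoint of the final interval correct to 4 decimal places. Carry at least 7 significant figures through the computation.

0.9141

f(0.284000) = -1.500057, f(1.470000) = 0.925077 (opposite signs)
step 1: m = 0.877000, f(m) = -0.108989 < 0 → root in [0.877000, 1.470000]
step 2: m = 1.173500, f(m) = 0.440500 > 0 → root in [0.877000, 1.173500]
step 3: m = 1.025250, f(m) = 0.175115 > 0 → root in [0.877000, 1.025250]
step 4: m = 0.951125, f(m) = 0.035579 > 0 → root in [0.877000, 0.951125]
Midpoint of [0.877000, 0.951125] = 0.914062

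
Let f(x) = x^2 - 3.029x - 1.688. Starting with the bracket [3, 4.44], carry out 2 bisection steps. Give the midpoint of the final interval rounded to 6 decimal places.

f(3.000000) = -1.775000, f(4.440000) = 4.576840 (opposite signs)
step 1: m = 3.720000, f(m) = 0.882520 > 0 → root in [3.000000, 3.720000]
step 2: m = 3.360000, f(m) = -0.575840 < 0 → root in [3.360000, 3.720000]
Midpoint of [3.360000, 3.720000] = 3.540000

3.540000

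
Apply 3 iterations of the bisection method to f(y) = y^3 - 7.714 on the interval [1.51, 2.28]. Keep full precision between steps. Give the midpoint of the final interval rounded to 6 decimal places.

1.943125

f(1.510000) = -4.271049, f(2.280000) = 4.138352 (opposite signs)
step 1: m = 1.895000, f(m) = -0.909008 < 0 → root in [1.895000, 2.280000]
step 2: m = 2.087500, f(m) = 1.382607 > 0 → root in [1.895000, 2.087500]
step 3: m = 1.991250, f(m) = 0.181459 > 0 → root in [1.895000, 1.991250]
Midpoint of [1.895000, 1.991250] = 1.943125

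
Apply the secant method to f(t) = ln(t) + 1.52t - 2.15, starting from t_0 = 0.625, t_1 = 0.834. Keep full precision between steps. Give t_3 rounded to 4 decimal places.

Secant update: t_(k+1) = t_k − f(t_k)·(t_k − t_(k-1))/(f(t_k) − f(t_(k-1))).
f(t_0) = -1.670004, f(t_1) = -1.063842
t_2 = 0.834000 - (-1.063842)·(0.834000 - 0.625000)/(-1.063842 - (-1.670004)) = 1.200805; f(t_2) = -0.141785
t_3 = 1.200805 - (-0.141785)·(1.200805 - 0.834000)/(-0.141785 - (-1.063842)) = 1.257208; f(t_3) = -0.010150

1.2572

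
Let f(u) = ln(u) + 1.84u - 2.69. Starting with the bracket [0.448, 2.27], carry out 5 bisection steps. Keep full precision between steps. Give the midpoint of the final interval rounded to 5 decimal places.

1.33053

f(0.448000) = -2.668642, f(2.270000) = 2.306580 (opposite signs)
step 1: m = 1.359000, f(m) = 0.117309 > 0 → root in [0.448000, 1.359000]
step 2: m = 0.903500, f(m) = -1.129039 < 0 → root in [0.903500, 1.359000]
step 3: m = 1.131250, f(m) = -0.485177 < 0 → root in [1.131250, 1.359000]
step 4: m = 1.245125, f(m) = -0.179734 < 0 → root in [1.245125, 1.359000]
step 5: m = 1.302062, f(m) = -0.030255 < 0 → root in [1.302062, 1.359000]
Midpoint of [1.302062, 1.359000] = 1.330531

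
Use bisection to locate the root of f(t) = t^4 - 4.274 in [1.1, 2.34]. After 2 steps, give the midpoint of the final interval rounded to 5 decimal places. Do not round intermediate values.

1.56500

f(1.100000) = -2.809900, f(2.340000) = 25.708195 (opposite signs)
step 1: m = 1.720000, f(m) = 4.478131 > 0 → root in [1.100000, 1.720000]
step 2: m = 1.410000, f(m) = -0.321458 < 0 → root in [1.410000, 1.720000]
Midpoint of [1.410000, 1.720000] = 1.565000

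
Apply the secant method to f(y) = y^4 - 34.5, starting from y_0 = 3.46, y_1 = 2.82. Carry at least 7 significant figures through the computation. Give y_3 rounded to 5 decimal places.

2.45769

Secant update: y_(k+1) = y_k − f(y_k)·(y_k − y_(k-1))/(f(y_k) − f(y_(k-1))).
f(y_0) = 108.819207, f(y_1) = 28.740666
y_2 = 2.820000 - (28.740666)·(2.820000 - 3.460000)/(28.740666 - (108.819207)) = 2.590300; f(y_2) = 10.519471
y_3 = 2.590300 - (10.519471)·(2.590300 - 2.820000)/(10.519471 - (28.740666)) = 2.457690; f(y_3) = 1.984486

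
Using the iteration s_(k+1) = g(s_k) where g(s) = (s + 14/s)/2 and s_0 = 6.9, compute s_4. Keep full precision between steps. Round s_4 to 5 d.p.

3.74166

s_1 = g(6.900000) = 4.464493
s_2 = g(4.464493) = 3.800174
s_3 = g(3.800174) = 3.742108
s_4 = g(3.742108) = 3.741657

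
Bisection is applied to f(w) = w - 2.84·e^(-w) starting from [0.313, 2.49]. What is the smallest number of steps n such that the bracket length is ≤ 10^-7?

25

Initial width b − a = 2.49 − 0.313 = 2.177000.
After n steps the width is (b−a)/2^n; need (b−a)/2^n ≤ 10^-7.
So n ≥ log₂(2.177000/10^-7) = log₂(21770000.0000) ≈ 24.3758.
Hence n = 25.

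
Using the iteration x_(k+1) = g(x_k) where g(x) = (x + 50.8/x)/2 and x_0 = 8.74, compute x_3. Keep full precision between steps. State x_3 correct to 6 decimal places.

x_1 = g(8.740000) = 7.276178
x_2 = g(7.276178) = 7.128933
x_3 = g(7.128933) = 7.127412

7.127412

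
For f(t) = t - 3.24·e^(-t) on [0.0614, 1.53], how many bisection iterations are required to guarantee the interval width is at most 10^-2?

Initial width b − a = 1.53 − 0.0614 = 1.468600.
After n steps the width is (b−a)/2^n; need (b−a)/2^n ≤ 10^-2.
So n ≥ log₂(1.468600/10^-2) = log₂(146.8600) ≈ 7.1983.
Hence n = 8.

8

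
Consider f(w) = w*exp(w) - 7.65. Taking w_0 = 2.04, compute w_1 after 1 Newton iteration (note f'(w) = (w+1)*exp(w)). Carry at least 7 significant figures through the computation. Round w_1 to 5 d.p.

Newton update: w ← w − f(w)/f'(w).
w_0 = 2.040000: f = 8.038843, f' = 23.379452 → w_1 = 2.040000 - (8.038843)/(23.379452) = 1.696158

1.69616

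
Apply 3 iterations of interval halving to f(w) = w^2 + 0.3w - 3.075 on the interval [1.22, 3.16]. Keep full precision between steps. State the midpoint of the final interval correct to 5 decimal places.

f(1.220000) = -1.220600, f(3.160000) = 7.858600 (opposite signs)
step 1: m = 2.190000, f(m) = 2.378100 > 0 → root in [1.220000, 2.190000]
step 2: m = 1.705000, f(m) = 0.343525 > 0 → root in [1.220000, 1.705000]
step 3: m = 1.462500, f(m) = -0.497344 < 0 → root in [1.462500, 1.705000]
Midpoint of [1.462500, 1.705000] = 1.583750

1.58375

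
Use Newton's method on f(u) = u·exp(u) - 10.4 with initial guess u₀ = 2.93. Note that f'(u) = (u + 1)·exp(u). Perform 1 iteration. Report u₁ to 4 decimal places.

2.3258

u_0 = 2.930000: f = 44.471957, f' = 73.599588 → u_1 = 2.930000 - (44.471957)/(73.599588) = 2.325758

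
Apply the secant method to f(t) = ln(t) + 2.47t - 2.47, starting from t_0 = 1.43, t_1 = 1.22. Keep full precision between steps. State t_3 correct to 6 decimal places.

1.000288

Secant update: t_(k+1) = t_k − f(t_k)·(t_k − t_(k-1))/(f(t_k) − f(t_(k-1))).
f(t_0) = 1.419774, f(t_1) = 0.742251
t_2 = 1.220000 - (0.742251)·(1.220000 - 1.430000)/(0.742251 - (1.419774)) = 0.989938; f(t_2) = -0.034967
t_3 = 0.989938 - (-0.034967)·(0.989938 - 1.220000)/(-0.034967 - (0.742251)) = 1.000288; f(t_3) = 0.001000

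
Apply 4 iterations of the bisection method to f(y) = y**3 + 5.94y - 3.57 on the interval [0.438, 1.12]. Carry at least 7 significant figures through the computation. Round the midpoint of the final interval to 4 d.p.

f(0.438000) = -0.884252, f(1.120000) = 4.487728 (opposite signs)
step 1: m = 0.779000, f(m) = 1.529989 > 0 → root in [0.438000, 0.779000]
step 2: m = 0.608500, f(m) = 0.269801 > 0 → root in [0.438000, 0.608500]
step 3: m = 0.523250, f(m) = -0.318634 < 0 → root in [0.523250, 0.608500]
step 4: m = 0.565875, f(m) = -0.027501 < 0 → root in [0.565875, 0.608500]
Midpoint of [0.565875, 0.608500] = 0.587187

0.5872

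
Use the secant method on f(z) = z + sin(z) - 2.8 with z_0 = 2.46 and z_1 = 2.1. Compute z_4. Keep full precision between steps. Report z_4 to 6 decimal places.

1.838765

f(z_0) = 0.290031, f(z_1) = 0.163209
z_2 = 2.100000 - (0.163209)·(2.100000 - 2.460000)/(0.163209 - (0.290031)) = 1.636707; f(z_2) = -0.165464
z_3 = 1.636707 - (-0.165464)·(1.636707 - 2.100000)/(-0.165464 - (0.163209)) = 1.869943; f(z_3) = 0.025531
z_4 = 1.869943 - (0.025531)·(1.869943 - 1.636707)/(0.025531 - (-0.165464)) = 1.838765; f(z_4) = 0.003076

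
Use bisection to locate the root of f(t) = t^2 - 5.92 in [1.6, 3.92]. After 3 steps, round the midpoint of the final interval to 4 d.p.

f(1.600000) = -3.360000, f(3.920000) = 9.446400 (opposite signs)
step 1: m = 2.760000, f(m) = 1.697600 > 0 → root in [1.600000, 2.760000]
step 2: m = 2.180000, f(m) = -1.167600 < 0 → root in [2.180000, 2.760000]
step 3: m = 2.470000, f(m) = 0.180900 > 0 → root in [2.180000, 2.470000]
Midpoint of [2.180000, 2.470000] = 2.325000

2.3250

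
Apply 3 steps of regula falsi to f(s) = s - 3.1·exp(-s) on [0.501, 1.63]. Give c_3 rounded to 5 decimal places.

1.06863

False-position update: c = (a·f(b) − b·f(a))/(f(b) − f(a)); replace the endpoint whose sign matches f(c).
f(0.501000) = -1.377366, f(1.630000) = 1.022618
step 1: c = 1.148940, f(c) = 0.166325 > 0 → new bracket [0.501000, 1.148940]
step 2: c = 1.079128, f(c) = 0.025463 > 0 → new bracket [0.501000, 1.079128]
step 3: c = 1.068634, f(c) = 0.003854 > 0 → new bracket [0.501000, 1.068634]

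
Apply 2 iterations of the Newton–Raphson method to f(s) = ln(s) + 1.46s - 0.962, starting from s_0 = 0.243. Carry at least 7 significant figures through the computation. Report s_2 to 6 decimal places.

f'(s) = 1/s + 1.46
s_0 = 0.243000: f = -2.021914, f' = 5.575226 → s_1 = 0.243000 - (-2.021914)/(5.575226) = 0.605660
s_1 = 0.605660: f = -0.579172, f' = 3.111090 → s_2 = 0.605660 - (-0.579172)/(3.111090) = 0.791824

0.791824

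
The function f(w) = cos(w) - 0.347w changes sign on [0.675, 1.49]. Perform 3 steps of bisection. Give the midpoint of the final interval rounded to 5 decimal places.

1.13344

f(0.675000) = 0.546482, f(1.490000) = -0.436322 (opposite signs)
step 1: m = 1.082500, f(m) = 0.093494 > 0 → root in [1.082500, 1.490000]
step 2: m = 1.286250, f(m) = -0.165607 < 0 → root in [1.082500, 1.286250]
step 3: m = 1.184375, f(m) = -0.034102 < 0 → root in [1.082500, 1.184375]
Midpoint of [1.082500, 1.184375] = 1.133437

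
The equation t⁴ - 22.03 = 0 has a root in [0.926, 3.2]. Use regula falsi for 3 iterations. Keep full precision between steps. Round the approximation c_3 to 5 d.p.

f(0.926000) = -21.294735, f(3.200000) = 82.827600
step 1: c = 1.391071, f(c) = -18.285476 < 0 → new bracket [1.391071, 3.200000]
step 2: c = 1.718201, f(c) = -13.314435 < 0 → new bracket [1.718201, 3.200000]
step 3: c = 1.923411, f(c) = -8.343632 < 0 → new bracket [1.923411, 3.200000]

1.92341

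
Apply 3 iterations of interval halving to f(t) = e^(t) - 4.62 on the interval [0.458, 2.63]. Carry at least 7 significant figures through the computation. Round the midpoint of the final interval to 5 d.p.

1.40825

f(0.458000) = -3.039091, f(2.630000) = 9.253770 (opposite signs)
step 1: m = 1.544000, f(m) = 0.063286 > 0 → root in [0.458000, 1.544000]
step 2: m = 1.001000, f(m) = -1.898999 < 0 → root in [1.001000, 1.544000]
step 3: m = 1.272500, f(m) = -1.050234 < 0 → root in [1.272500, 1.544000]
Midpoint of [1.272500, 1.544000] = 1.408250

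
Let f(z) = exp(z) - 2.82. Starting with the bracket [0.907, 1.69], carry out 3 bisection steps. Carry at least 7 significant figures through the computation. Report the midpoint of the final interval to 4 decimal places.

f(0.907000) = -0.343119, f(1.690000) = 2.599481 (opposite signs)
step 1: m = 1.298500, f(m) = 0.843797 > 0 → root in [0.907000, 1.298500]
step 2: m = 1.102750, f(m) = 0.192439 > 0 → root in [0.907000, 1.102750]
step 3: m = 1.004875, f(m) = -0.088434 < 0 → root in [1.004875, 1.102750]
Midpoint of [1.004875, 1.102750] = 1.053812

1.0538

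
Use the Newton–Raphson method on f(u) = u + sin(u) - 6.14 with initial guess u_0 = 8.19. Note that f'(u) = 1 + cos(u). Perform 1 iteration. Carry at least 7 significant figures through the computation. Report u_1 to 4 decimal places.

u_0 = 8.190000: f = 2.994075, f' = 0.670269 → u_1 = 8.190000 - (2.994075)/(0.670269) = 3.723026

3.7230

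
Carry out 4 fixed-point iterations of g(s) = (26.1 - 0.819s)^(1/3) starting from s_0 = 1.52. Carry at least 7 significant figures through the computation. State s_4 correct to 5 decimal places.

s_1 = g(1.520000) = 2.918358
s_2 = g(2.918358) = 2.872828
s_3 = g(2.872828) = 2.874334
s_4 = g(2.874334) = 2.874284

2.87428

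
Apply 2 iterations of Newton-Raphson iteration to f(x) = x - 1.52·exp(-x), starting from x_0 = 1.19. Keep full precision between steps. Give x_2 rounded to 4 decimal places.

f'(x) = 1 + 1.52·exp(-x)
x_0 = 1.190000: f = 0.727584, f' = 1.462416 → x_1 = 1.190000 - (0.727584)/(1.462416) = 0.692478
x_1 = 0.692478: f = -0.068030, f' = 1.760508 → x_2 = 0.692478 - (-0.068030)/(1.760508) = 0.731121

0.7311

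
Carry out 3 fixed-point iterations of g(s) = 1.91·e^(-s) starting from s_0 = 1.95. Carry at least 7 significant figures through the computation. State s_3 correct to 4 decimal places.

s_1 = g(1.950000) = 0.271743
s_2 = g(0.271743) = 1.455515
s_3 = g(1.455515) = 0.445565

0.4456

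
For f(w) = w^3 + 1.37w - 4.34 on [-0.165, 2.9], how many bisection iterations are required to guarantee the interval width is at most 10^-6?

22

Initial width b − a = 2.9 − -0.165 = 3.065000.
After n steps the width is (b−a)/2^n; need (b−a)/2^n ≤ 10^-6.
So n ≥ log₂(3.065000/10^-6) = log₂(3065000.0000) ≈ 21.5475.
Hence n = 22.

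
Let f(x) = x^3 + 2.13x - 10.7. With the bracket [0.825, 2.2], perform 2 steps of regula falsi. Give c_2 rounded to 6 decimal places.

1.860726

f(0.825000) = -8.381234, f(2.200000) = 4.634000
step 1: c = 1.710439, f(c) = -2.052701 < 0 → new bracket [1.710439, 2.200000]
step 2: c = 1.860726, f(c) = -0.294262 < 0 → new bracket [1.860726, 2.200000]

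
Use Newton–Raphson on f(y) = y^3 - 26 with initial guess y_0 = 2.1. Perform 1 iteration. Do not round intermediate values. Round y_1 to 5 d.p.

3.36523

f'(y) = 3y^2
y_0 = 2.100000: f = -16.739000, f' = 13.230000 → y_1 = 2.100000 - (-16.739000)/(13.230000) = 3.365231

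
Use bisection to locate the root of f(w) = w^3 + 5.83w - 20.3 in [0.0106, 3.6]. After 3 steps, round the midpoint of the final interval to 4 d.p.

f(0.010600) = -20.238201, f(3.600000) = 47.344000 (opposite signs)
step 1: m = 1.805300, f(m) = -3.891433 < 0 → root in [1.805300, 3.600000]
step 2: m = 2.702650, f(m) = 15.197462 > 0 → root in [1.805300, 2.702650]
step 3: m = 2.253975, f(m) = 4.291776 > 0 → root in [1.805300, 2.253975]
Midpoint of [1.805300, 2.253975] = 2.029638

2.0296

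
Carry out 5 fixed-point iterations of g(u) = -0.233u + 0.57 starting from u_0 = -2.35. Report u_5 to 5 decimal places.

u_1 = g(-2.350000) = 1.117550
u_2 = g(1.117550) = 0.309611
u_3 = g(0.309611) = 0.497861
u_4 = g(0.497861) = 0.453998
u_5 = g(0.453998) = 0.464218

0.46422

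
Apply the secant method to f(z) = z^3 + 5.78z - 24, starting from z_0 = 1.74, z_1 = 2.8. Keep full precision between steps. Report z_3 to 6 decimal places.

f(z_0) = -8.674776, f(z_1) = 14.136000
z_2 = 2.800000 - (14.136000)·(2.800000 - 1.740000)/(14.136000 - (-8.674776)) = 2.143110; f(z_2) = -1.769681
z_3 = 2.143110 - (-1.769681)·(2.143110 - 2.800000)/(-1.769681 - (14.136000)) = 2.216197; f(z_3) = -0.305473

2.216197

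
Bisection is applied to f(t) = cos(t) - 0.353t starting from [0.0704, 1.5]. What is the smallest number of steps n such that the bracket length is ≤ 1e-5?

Initial width b − a = 1.5 − 0.0704 = 1.429600.
After n steps the width is (b−a)/2^n; need (b−a)/2^n ≤ 1e-5.
So n ≥ log₂(1.429600/1e-5) = log₂(142960.0000) ≈ 17.1253.
Hence n = 18.

18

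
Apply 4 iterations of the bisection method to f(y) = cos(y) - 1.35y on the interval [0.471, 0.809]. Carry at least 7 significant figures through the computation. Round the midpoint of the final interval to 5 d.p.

f(0.471000) = 0.255265, f(0.809000) = -0.401928 (opposite signs)
step 1: m = 0.640000, f(m) = -0.061904 < 0 → root in [0.471000, 0.640000]
step 2: m = 0.555500, f(m) = 0.099712 > 0 → root in [0.555500, 0.640000]
step 3: m = 0.597750, f(m) = 0.019641 > 0 → root in [0.597750, 0.640000]
step 4: m = 0.618875, f(m) = -0.020950 < 0 → root in [0.597750, 0.618875]
Midpoint of [0.597750, 0.618875] = 0.608313

0.60831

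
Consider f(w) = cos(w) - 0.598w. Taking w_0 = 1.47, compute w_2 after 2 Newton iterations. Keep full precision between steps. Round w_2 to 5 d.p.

0.95970

Newton update: w ← w − f(w)/f'(w).
f'(w) = -sin(w) - 0.598
w_0 = 1.470000: f = -0.778434, f' = -1.592924 → w_1 = 1.470000 - (-0.778434)/(-1.592924) = 0.981317
w_1 = 0.981317: f = -0.030900, f' = -1.429231 → w_2 = 0.981317 - (-0.030900)/(-1.429231) = 0.959697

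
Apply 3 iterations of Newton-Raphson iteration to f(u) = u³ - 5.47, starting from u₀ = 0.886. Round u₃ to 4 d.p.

Newton update: u ← u − f(u)/f'(u).
f'(u) = 3u²
u_0 = 0.886000: f = -4.774494, f' = 2.354988 → u_1 = 0.886000 - (-4.774494)/(2.354988) = 2.913396
u_1 = 2.913396: f = 19.258548, f' = 25.463631 → u_2 = 2.913396 - (19.258548)/(25.463631) = 2.157080
u_2 = 2.157080: f = 4.566884, f' = 13.958986 → u_3 = 2.157080 - (4.566884)/(13.958986) = 1.829916

1.8299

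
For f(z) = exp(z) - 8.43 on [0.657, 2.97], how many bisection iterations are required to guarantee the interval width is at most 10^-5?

Initial width b − a = 2.97 − 0.657 = 2.313000.
After n steps the width is (b−a)/2^n; need (b−a)/2^n ≤ 10^-5.
So n ≥ log₂(2.313000/10^-5) = log₂(231300.0000) ≈ 17.8194.
Hence n = 18.

18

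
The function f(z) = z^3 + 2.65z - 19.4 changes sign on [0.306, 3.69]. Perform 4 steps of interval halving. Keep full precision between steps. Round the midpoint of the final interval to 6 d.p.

2.315250

f(0.306000) = -18.560447, f(3.690000) = 40.621909 (opposite signs)
step 1: m = 1.998000, f(m) = -6.129276 < 0 → root in [1.998000, 3.690000]
step 2: m = 2.844000, f(m) = 11.139828 > 0 → root in [1.998000, 2.844000]
step 3: m = 2.421000, f(m) = 1.205714 > 0 → root in [1.998000, 2.421000]
step 4: m = 2.209500, f(m) = -2.758288 < 0 → root in [2.209500, 2.421000]
Midpoint of [2.209500, 2.421000] = 2.315250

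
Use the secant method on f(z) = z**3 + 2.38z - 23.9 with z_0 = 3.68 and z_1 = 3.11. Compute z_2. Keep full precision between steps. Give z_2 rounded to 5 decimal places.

f(z_0) = 34.694432, f(z_1) = 13.582031
z_2 = 3.110000 - (13.582031)·(3.110000 - 3.680000)/(13.582031 - (34.694432)) = 2.743308; f(z_2) = 3.274482

2.74331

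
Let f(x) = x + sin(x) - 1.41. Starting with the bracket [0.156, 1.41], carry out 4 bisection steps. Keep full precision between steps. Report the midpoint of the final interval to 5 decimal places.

f(0.156000) = -1.098632, f(1.410000) = 0.987100 (opposite signs)
step 1: m = 0.783000, f(m) = 0.078409 > 0 → root in [0.156000, 0.783000]
step 2: m = 0.469500, f(m) = -0.488060 < 0 → root in [0.469500, 0.783000]
step 3: m = 0.626250, f(m) = -0.197639 < 0 → root in [0.626250, 0.783000]
step 4: m = 0.704625, f(m) = -0.057627 < 0 → root in [0.704625, 0.783000]
Midpoint of [0.704625, 0.783000] = 0.743812

0.74381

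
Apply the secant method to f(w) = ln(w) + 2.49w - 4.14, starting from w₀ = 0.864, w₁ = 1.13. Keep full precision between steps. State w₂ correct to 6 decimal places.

1.474120

f(w_0) = -2.134823, f(w_1) = -1.204082
w_2 = 1.130000 - (-1.204082)·(1.130000 - 0.864000)/(-1.204082 - (-2.134823)) = 1.474120; f(w_2) = -0.081381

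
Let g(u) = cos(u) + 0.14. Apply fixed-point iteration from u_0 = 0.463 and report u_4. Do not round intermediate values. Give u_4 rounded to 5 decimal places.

0.73332

u_1 = g(0.463000) = 1.034717
u_2 = g(1.034717) = 0.650770
u_3 = g(0.650770) = 0.935618
u_4 = g(0.935618) = 0.733321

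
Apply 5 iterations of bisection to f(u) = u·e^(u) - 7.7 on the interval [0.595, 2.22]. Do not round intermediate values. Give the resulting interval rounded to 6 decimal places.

f(0.595000) = -6.621247, f(2.220000) = 12.740275 (opposite signs)
step 1: m = 1.407500, f(m) = -1.949337 < 0 → root in [1.407500, 2.220000]
step 2: m = 1.813750, f(m) = 3.424463 > 0 → root in [1.407500, 1.813750]
step 3: m = 1.610625, f(m) = 0.362690 > 0 → root in [1.407500, 1.610625]
step 4: m = 1.509063, f(m) = -0.875281 < 0 → root in [1.509063, 1.610625]
step 5: m = 1.559844, f(m) = -0.278142 < 0 → root in [1.559844, 1.610625]

[1.559844, 1.610625]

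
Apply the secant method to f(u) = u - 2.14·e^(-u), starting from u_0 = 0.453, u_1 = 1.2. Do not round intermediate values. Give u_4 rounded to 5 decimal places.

Secant update: u_(k+1) = u_k − f(u_k)·(u_k − u_(k-1))/(f(u_k) − f(u_(k-1))).
f(u_0) = -0.907437, f(u_1) = 0.555444
u_2 = 1.200000 - (0.555444)·(1.200000 - 0.453000)/(0.555444 - (-0.907437)) = 0.916370; f(u_2) = 0.060438
u_3 = 0.916370 - (0.060438)·(0.916370 - 1.200000)/(0.060438 - (0.555444)) = 0.881740; f(u_3) = -0.004352
u_4 = 0.881740 - (-0.004352)·(0.881740 - 0.916370)/(-0.004352 - (0.060438)) = 0.884066; f(u_4) = 0.000033

0.88407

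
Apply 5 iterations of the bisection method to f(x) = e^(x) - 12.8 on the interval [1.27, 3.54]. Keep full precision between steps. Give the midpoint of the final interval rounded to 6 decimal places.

2.582344

f(1.270000) = -9.239147, f(3.540000) = 21.666919 (opposite signs)
step 1: m = 2.405000, f(m) = -1.721570 < 0 → root in [2.405000, 3.540000]
step 2: m = 2.972500, f(m) = 6.740710 > 0 → root in [2.405000, 2.972500]
step 3: m = 2.688750, f(m) = 1.913273 > 0 → root in [2.405000, 2.688750]
step 4: m = 2.546875, f(m) = -0.032856 < 0 → root in [2.546875, 2.688750]
step 5: m = 2.617813, f(m) = 0.905710 > 0 → root in [2.546875, 2.617813]
Midpoint of [2.546875, 2.617813] = 2.582344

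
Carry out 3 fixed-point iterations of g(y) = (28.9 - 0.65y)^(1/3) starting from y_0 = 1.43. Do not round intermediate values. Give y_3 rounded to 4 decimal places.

y_1 = g(1.430000) = 3.035522
y_2 = g(3.035522) = 2.997291
y_3 = g(2.997291) = 2.998212

2.9982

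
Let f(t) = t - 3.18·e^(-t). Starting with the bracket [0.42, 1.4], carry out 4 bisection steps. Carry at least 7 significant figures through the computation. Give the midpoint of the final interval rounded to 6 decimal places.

1.063125

f(0.420000) = -1.669409, f(1.400000) = 0.615822 (opposite signs)
step 1: m = 0.910000, f(m) = -0.370027 < 0 → root in [0.910000, 1.400000]
step 2: m = 1.155000, f(m) = 0.153117 > 0 → root in [0.910000, 1.155000]
step 3: m = 1.032500, f(m) = -0.099947 < 0 → root in [1.032500, 1.155000]
step 4: m = 1.093750, f(m) = 0.028583 > 0 → root in [1.032500, 1.093750]
Midpoint of [1.032500, 1.093750] = 1.063125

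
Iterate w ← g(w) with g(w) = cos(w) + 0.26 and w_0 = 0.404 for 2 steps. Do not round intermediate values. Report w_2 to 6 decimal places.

0.641391

w_1 = g(0.404000) = 1.179496
w_2 = g(1.179496) = 0.641391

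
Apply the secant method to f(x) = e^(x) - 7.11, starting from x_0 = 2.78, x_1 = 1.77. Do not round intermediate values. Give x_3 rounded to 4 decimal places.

f(x_0) = 9.009021, f(x_1) = -1.239147
x_2 = 1.770000 - (-1.239147)·(1.770000 - 2.780000)/(-1.239147 - (9.009021)) = 1.892123; f(x_2) = -0.476563
x_3 = 1.892123 - (-0.476563)·(1.892123 - 1.770000)/(-0.476563 - (-1.239147)) = 1.968442; f(x_3) = 0.049511

1.9684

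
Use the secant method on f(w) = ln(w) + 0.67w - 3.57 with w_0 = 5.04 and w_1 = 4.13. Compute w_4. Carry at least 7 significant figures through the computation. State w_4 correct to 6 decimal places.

Secant update: w_(k+1) = w_k − f(w_k)·(w_k − w_(k-1))/(f(w_k) − f(w_(k-1))).
f(w_0) = 1.424206, f(w_1) = 0.615377
w_2 = 4.130000 - (0.615377)·(4.130000 - 5.040000)/(0.615377 - (1.424206)) = 3.437649; f(w_2) = -0.031987
w_3 = 3.437649 - (-0.031987)·(3.437649 - 4.130000)/(-0.031987 - (0.615377)) = 3.471859; f(w_3) = 0.000836
w_4 = 3.471859 - (0.000836)·(3.471859 - 3.437649)/(0.000836 - (-0.031987)) = 3.470988; f(w_4) = 0.000001

3.470988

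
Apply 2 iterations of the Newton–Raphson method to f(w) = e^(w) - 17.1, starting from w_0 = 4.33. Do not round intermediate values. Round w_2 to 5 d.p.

f'(w) = e^(w)
w_0 = 4.330000: f = 58.844287, f' = 75.944287 → w_1 = 4.330000 - (58.844287)/(75.944287) = 3.555165
w_1 = 3.555165: f = 17.893596, f' = 34.993596 → w_2 = 3.555165 - (17.893596)/(34.993596) = 3.043826

3.04383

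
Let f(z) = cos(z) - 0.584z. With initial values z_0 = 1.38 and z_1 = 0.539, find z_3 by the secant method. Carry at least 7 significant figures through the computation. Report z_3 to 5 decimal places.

0.97340

f(z_0) = -0.616279, f(z_1) = 0.543446
z_2 = 0.539000 - (0.543446)·(0.539000 - 1.380000)/(0.543446 - (-0.616279)) = 0.933092; f(z_2) = 0.050427
z_3 = 0.933092 - (0.050427)·(0.933092 - 0.539000)/(0.050427 - (0.543446)) = 0.973400; f(z_3) = -0.005974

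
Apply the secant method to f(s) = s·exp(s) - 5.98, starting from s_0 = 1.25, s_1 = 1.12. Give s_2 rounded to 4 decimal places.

1.4760

f(s_0) = -1.617071, f(s_1) = -2.547363
s_2 = 1.120000 - (-2.547363)·(1.120000 - 1.250000)/(-2.547363 - (-1.617071)) = 1.475971; f(s_2) = 0.477793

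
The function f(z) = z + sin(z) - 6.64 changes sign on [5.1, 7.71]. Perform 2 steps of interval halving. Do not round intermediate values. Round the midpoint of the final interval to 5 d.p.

f(5.100000) = -2.465815, f(7.710000) = 2.059653 (opposite signs)
step 1: m = 6.405000, f(m) = -0.113486 < 0 → root in [6.405000, 7.710000]
step 2: m = 7.057500, f(m) = 1.116726 > 0 → root in [6.405000, 7.057500]
Midpoint of [6.405000, 7.057500] = 6.731250

6.73125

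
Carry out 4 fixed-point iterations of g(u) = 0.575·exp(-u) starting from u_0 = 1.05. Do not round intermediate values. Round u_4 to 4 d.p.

u_1 = g(1.050000) = 0.201214
u_2 = g(0.201214) = 0.470199
u_3 = g(0.470199) = 0.359305
u_4 = g(0.359305) = 0.401443

0.4014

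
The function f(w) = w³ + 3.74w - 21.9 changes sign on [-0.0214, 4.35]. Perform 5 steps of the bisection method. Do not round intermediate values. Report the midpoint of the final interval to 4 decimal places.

f(-0.021400) = -21.980046, f(4.350000) = 76.681875 (opposite signs)
step 1: m = 2.164300, f(m) = -3.667516 < 0 → root in [2.164300, 4.350000]
step 2: m = 3.257150, f(m) = 24.836930 > 0 → root in [2.164300, 3.257150]
step 3: m = 2.710725, f(m) = 8.156600 > 0 → root in [2.164300, 2.710725]
step 4: m = 2.437512, f(m) = 1.698697 > 0 → root in [2.164300, 2.437512]
step 5: m = 2.300906, f(m) = -1.113223 < 0 → root in [2.300906, 2.437512]
Midpoint of [2.300906, 2.437512] = 2.369209

2.3692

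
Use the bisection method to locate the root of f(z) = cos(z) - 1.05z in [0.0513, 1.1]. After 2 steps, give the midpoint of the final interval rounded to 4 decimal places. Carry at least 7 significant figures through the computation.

0.7067

f(0.051300) = 0.944819, f(1.100000) = -0.701404 (opposite signs)
step 1: m = 0.575650, f(m) = 0.234406 > 0 → root in [0.575650, 1.100000]
step 2: m = 0.837825, f(m) = -0.210635 < 0 → root in [0.575650, 0.837825]
Midpoint of [0.575650, 0.837825] = 0.706738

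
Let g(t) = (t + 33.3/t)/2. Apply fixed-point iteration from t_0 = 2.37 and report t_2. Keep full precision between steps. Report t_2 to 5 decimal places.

t_1 = g(2.370000) = 8.210316
t_2 = g(8.210316) = 6.133095

6.13309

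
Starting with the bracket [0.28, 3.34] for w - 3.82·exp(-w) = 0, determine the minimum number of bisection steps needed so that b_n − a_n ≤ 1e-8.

29

Initial width b − a = 3.34 − 0.28 = 3.060000.
After n steps the width is (b−a)/2^n; need (b−a)/2^n ≤ 1e-8.
So n ≥ log₂(3.060000/1e-8) = log₂(306000000.0000) ≈ 28.1890.
Hence n = 29.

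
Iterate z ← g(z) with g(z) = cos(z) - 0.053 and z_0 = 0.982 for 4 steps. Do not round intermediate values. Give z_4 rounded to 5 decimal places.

0.75697

z_1 = g(0.982000) = 0.502360
z_2 = g(0.502360) = 0.823448
z_3 = g(0.823448) = 0.626696
z_4 = g(0.626696) = 0.756970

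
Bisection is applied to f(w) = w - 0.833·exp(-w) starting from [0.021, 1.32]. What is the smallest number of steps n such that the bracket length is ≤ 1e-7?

Initial width b − a = 1.32 − 0.021 = 1.299000.
After n steps the width is (b−a)/2^n; need (b−a)/2^n ≤ 1e-7.
So n ≥ log₂(1.299000/1e-7) = log₂(12990000.0000) ≈ 23.6309.
Hence n = 24.

24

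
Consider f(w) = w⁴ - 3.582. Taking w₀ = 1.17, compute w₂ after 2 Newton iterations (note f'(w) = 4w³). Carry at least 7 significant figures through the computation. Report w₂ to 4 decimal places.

w_0 = 1.170000: f = -1.708113, f' = 6.406452 → w_1 = 1.170000 - (-1.708113)/(6.406452) = 1.436624
w_1 = 1.436624: f = 0.677634, f' = 11.860123 → w_2 = 1.436624 - (0.677634)/(11.860123) = 1.379488

1.3795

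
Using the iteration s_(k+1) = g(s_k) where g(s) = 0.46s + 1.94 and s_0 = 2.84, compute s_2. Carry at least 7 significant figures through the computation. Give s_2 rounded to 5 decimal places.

3.43334

s_1 = g(2.840000) = 3.246400
s_2 = g(3.246400) = 3.433344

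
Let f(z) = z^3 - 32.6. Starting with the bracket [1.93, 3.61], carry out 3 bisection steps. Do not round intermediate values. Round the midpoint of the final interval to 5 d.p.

3.29500

f(1.930000) = -25.410943, f(3.610000) = 14.445881 (opposite signs)
step 1: m = 2.770000, f(m) = -11.346067 < 0 → root in [2.770000, 3.610000]
step 2: m = 3.190000, f(m) = -0.138241 < 0 → root in [3.190000, 3.610000]
step 3: m = 3.400000, f(m) = 6.704000 > 0 → root in [3.190000, 3.400000]
Midpoint of [3.190000, 3.400000] = 3.295000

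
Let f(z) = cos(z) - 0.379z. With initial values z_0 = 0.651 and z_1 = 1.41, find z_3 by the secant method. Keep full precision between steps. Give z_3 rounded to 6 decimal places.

f(z_0) = 0.548749, f(z_1) = -0.374286
z_2 = 1.410000 - (-0.374286)·(1.410000 - 0.651000)/(-0.374286 - (0.548749)) = 1.102230; f(z_2) = 0.033863
z_3 = 1.102230 - (0.033863)·(1.102230 - 1.410000)/(0.033863 - (-0.374286)) = 1.127764; f(z_3) = 0.001258

1.127764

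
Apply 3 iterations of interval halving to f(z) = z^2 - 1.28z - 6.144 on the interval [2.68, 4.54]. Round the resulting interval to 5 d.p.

f(2.680000) = -2.392000, f(4.540000) = 8.656400 (opposite signs)
step 1: m = 3.610000, f(m) = 2.267300 > 0 → root in [2.680000, 3.610000]
step 2: m = 3.145000, f(m) = -0.278575 < 0 → root in [3.145000, 3.610000]
step 3: m = 3.377500, f(m) = 0.940306 > 0 → root in [3.145000, 3.377500]

[3.14500, 3.37750]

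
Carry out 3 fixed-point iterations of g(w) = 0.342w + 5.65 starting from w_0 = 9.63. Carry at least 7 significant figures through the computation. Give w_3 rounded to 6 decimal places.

8.628363

w_1 = g(9.630000) = 8.943460
w_2 = g(8.943460) = 8.708663
w_3 = g(8.708663) = 8.628363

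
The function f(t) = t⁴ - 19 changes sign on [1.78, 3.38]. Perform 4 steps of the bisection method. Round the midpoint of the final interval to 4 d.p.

2.1300

f(1.780000) = -8.961241, f(3.380000) = 111.516915 (opposite signs)
step 1: m = 2.580000, f(m) = 25.307661 > 0 → root in [1.780000, 2.580000]
step 2: m = 2.180000, f(m) = 3.585306 > 0 → root in [1.780000, 2.180000]
step 3: m = 1.980000, f(m) = -3.630464 < 0 → root in [1.980000, 2.180000]
step 4: m = 2.080000, f(m) = -0.282263 < 0 → root in [2.080000, 2.180000]
Midpoint of [2.080000, 2.180000] = 2.130000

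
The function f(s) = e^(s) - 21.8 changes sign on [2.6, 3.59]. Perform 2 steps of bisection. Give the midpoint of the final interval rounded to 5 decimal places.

2.97125

f(2.600000) = -8.336262, f(3.590000) = 14.434076 (opposite signs)
step 1: m = 3.095000, f(m) = 0.287239 > 0 → root in [2.600000, 3.095000]
step 2: m = 2.847500, f(m) = -4.555384 < 0 → root in [2.847500, 3.095000]
Midpoint of [2.847500, 3.095000] = 2.971250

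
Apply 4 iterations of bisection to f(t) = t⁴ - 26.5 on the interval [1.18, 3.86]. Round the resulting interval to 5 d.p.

f(1.180000) = -24.561222, f(3.860000) = 195.498080 (opposite signs)
step 1: m = 2.520000, f(m) = 13.827580 > 0 → root in [1.180000, 2.520000]
step 2: m = 1.850000, f(m) = -14.786494 < 0 → root in [1.850000, 2.520000]
step 3: m = 2.185000, f(m) = -3.706776 < 0 → root in [2.185000, 2.520000]
step 4: m = 2.352500, f(m) = 4.127992 > 0 → root in [2.185000, 2.352500]

[2.18500, 2.35250]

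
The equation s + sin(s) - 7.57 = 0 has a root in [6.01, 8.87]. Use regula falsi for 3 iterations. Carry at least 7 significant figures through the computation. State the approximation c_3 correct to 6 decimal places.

f(6.010000) = -1.829800, f(8.870000) = 1.826755
step 1: c = 7.441191, f(c) = 0.787196 > 0 → new bracket [6.010000, 7.441191]
step 2: c = 7.010687, f(c) = 0.105693 > 0 → new bracket [6.010000, 7.010687]
step 3: c = 6.956042, f(c) = 0.009264 > 0 → new bracket [6.010000, 6.956042]

6.956042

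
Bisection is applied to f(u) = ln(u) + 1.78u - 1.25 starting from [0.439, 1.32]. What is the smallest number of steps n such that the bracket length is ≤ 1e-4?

14

Initial width b − a = 1.32 − 0.439 = 0.881000.
After n steps the width is (b−a)/2^n; need (b−a)/2^n ≤ 1e-4.
So n ≥ log₂(0.881000/1e-4) = log₂(8810.0000) ≈ 13.1049.
Hence n = 14.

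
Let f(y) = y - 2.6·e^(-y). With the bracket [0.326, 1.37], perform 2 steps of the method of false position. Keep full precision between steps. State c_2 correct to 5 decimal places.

False-position update: c = (a·f(b) − b·f(a))/(f(b) − f(a)); replace the endpoint whose sign matches f(c).
f(0.326000) = -1.550693, f(1.370000) = 0.709322
step 1: c = 1.042333, f(c) = 0.125493 > 0 → new bracket [0.326000, 1.042333]
step 2: c = 0.988703, f(c) = 0.021349 > 0 → new bracket [0.326000, 0.988703]

0.98870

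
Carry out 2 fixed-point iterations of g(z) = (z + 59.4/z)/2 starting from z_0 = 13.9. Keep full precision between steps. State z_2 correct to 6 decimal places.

7.811862

z_1 = g(13.900000) = 9.086691
z_2 = g(9.086691) = 7.811862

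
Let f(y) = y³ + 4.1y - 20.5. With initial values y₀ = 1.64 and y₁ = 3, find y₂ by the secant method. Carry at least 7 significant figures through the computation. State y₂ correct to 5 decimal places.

2.09221

f(y_0) = -9.365056, f(y_1) = 18.800000
y_2 = 3.000000 - (18.800000)·(3.000000 - 1.640000)/(18.800000 - (-9.365056)) = 2.092208; f(y_2) = -2.763646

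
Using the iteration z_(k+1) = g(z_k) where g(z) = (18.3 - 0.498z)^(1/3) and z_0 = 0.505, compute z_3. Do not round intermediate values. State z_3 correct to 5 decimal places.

2.57227

z_1 = g(0.505000) = 2.623094
z_2 = g(2.623094) = 2.570964
z_3 = g(2.570964) = 2.572272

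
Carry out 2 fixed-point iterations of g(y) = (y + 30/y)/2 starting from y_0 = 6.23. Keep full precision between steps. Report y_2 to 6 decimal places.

5.477413

y_1 = g(6.230000) = 5.522705
y_2 = g(5.522705) = 5.477413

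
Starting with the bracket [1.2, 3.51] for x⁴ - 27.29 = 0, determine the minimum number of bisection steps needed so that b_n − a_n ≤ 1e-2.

Initial width b − a = 3.51 − 1.2 = 2.310000.
After n steps the width is (b−a)/2^n; need (b−a)/2^n ≤ 1e-2.
So n ≥ log₂(2.310000/1e-2) = log₂(231.0000) ≈ 7.8517.
Hence n = 8.

8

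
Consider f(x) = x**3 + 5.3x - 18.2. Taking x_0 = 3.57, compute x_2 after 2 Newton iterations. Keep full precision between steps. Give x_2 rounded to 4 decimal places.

2.0584

f'(x) = 3x**2 + 5.3
x_0 = 3.570000: f = 46.220293, f' = 43.534700 → x_1 = 3.570000 - (46.220293)/(43.534700) = 2.508311
x_1 = 2.508311: f = 10.875409, f' = 24.174879 → x_2 = 2.508311 - (10.875409)/(24.174879) = 2.058447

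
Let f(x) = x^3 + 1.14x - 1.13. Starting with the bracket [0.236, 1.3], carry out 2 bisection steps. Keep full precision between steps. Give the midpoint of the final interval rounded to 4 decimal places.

0.6350

f(0.236000) = -0.847816, f(1.300000) = 2.549000 (opposite signs)
step 1: m = 0.768000, f(m) = 0.198505 > 0 → root in [0.236000, 0.768000]
step 2: m = 0.502000, f(m) = -0.431214 < 0 → root in [0.502000, 0.768000]
Midpoint of [0.502000, 0.768000] = 0.635000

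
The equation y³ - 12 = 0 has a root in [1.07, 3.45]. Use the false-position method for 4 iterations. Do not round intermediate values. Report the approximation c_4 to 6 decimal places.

2.253950

False-position update: c = (a·f(b) − b·f(a))/(f(b) − f(a)); replace the endpoint whose sign matches f(c).
f(1.070000) = -10.774957, f(3.450000) = 29.063625
step 1: c = 1.713708, f(c) = -6.967194 < 0 → new bracket [1.713708, 3.450000]
step 2: c = 2.049450, f(c) = -3.391803 < 0 → new bracket [2.049450, 3.450000]
step 3: c = 2.195817, f(c) = -1.412624 < 0 → new bracket [2.195817, 3.450000]
step 4: c = 2.253950, f(c) = -0.549274 < 0 → new bracket [2.253950, 3.450000]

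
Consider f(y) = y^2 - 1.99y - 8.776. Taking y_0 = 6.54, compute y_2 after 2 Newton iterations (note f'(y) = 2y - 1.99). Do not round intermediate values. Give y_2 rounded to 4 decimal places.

y_0 = 6.540000: f = 20.981000, f' = 11.090000 → y_1 = 6.540000 - (20.981000)/(11.090000) = 4.648115
y_1 = 4.648115: f = 3.579227, f' = 7.306231 → y_2 = 4.648115 - (3.579227)/(7.306231) = 4.158228

4.1582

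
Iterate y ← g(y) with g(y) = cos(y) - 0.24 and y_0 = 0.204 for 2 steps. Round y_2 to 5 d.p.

0.49896

y_1 = g(0.204000) = 0.739264
y_2 = g(0.739264) = 0.498965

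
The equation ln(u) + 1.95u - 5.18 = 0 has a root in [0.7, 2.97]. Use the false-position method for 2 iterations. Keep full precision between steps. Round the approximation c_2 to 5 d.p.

f(0.700000) = -4.171675, f(2.970000) = 1.700062
step 1: c = 2.312760, f(c) = 0.168324 > 0 → new bracket [0.700000, 2.312760]
step 2: c = 2.250210, f(c) = 0.018934 > 0 → new bracket [0.700000, 2.250210]

2.25021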